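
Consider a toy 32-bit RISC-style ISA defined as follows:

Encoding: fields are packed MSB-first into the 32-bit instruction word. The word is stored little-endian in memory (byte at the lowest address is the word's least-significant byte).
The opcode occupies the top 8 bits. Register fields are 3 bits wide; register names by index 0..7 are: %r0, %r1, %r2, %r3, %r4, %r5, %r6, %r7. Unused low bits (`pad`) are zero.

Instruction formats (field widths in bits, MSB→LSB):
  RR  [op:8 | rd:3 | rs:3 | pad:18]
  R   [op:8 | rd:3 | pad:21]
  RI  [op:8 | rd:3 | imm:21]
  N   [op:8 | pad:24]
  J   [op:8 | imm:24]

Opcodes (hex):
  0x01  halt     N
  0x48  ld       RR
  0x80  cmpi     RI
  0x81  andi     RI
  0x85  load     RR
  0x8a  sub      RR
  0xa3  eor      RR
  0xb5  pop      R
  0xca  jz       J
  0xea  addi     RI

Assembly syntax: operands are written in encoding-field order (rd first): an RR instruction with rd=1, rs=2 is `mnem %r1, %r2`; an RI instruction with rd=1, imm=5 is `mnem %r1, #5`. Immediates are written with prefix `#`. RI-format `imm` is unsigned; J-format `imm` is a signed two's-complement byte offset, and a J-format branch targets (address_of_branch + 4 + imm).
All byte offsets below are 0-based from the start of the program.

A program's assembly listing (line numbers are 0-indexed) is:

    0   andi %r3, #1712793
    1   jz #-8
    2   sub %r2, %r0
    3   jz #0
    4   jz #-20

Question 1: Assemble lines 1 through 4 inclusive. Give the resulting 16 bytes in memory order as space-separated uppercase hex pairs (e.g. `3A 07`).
L1: jz op=0xca:8|imm=-8:24 ⇒ 0xcafffff8 ⇒ little f8 ff ff ca
L2: sub op=0x8a:8|rd=2:3|rs=0:3|pad=0:18 ⇒ 0x8a400000 ⇒ little 00 00 40 8a
L3: jz op=0xca:8|imm=0:24 ⇒ 0xca000000 ⇒ little 00 00 00 ca
L4: jz op=0xca:8|imm=-20:24 ⇒ 0xcaffffec ⇒ little ec ff ff ca

F8 FF FF CA 00 00 40 8A 00 00 00 CA EC FF FF CA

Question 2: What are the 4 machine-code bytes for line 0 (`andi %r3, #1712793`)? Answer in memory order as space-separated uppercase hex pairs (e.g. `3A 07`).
99 22 7A 81

0. andi fields op=0x81:8|rd=3:3|imm=1712793:21 → word 817a2299h → 99 22 7a 81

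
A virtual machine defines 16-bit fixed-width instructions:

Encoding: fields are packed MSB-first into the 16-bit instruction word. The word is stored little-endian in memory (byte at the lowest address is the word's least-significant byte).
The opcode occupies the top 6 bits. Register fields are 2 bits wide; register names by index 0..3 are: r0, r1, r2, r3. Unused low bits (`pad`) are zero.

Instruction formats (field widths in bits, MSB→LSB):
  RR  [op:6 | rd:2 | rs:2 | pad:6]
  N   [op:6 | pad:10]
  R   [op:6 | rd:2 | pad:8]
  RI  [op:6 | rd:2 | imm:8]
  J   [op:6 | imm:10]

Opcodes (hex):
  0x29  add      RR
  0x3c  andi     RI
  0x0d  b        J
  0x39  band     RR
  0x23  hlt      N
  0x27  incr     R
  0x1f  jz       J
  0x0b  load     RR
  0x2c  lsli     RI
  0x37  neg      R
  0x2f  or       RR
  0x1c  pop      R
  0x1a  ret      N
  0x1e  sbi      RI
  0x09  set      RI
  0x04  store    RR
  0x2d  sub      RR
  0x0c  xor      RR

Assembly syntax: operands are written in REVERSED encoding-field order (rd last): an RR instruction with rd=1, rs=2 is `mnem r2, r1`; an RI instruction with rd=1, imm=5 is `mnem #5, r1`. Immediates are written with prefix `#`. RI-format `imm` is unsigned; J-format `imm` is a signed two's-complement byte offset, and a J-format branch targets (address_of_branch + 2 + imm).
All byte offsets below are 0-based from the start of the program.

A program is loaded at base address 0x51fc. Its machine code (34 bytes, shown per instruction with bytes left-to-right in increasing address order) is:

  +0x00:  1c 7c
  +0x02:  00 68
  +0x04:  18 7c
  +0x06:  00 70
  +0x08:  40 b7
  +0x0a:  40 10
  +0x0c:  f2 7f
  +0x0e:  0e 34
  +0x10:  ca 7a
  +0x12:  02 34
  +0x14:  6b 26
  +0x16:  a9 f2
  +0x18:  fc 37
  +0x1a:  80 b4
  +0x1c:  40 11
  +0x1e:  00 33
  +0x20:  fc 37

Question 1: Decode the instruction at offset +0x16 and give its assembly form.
+0x16: a9 f2 ⇒ word 0xf2a9 (little)
  top 6b → 0x3c → andi [RI]
  rd@[9:8]=0x2 ⇒ r2
  imm@[7:0]=0xa9 ⇒ #169

andi #169, r2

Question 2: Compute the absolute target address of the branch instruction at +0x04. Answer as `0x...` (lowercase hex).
0x521a

+0x04: 18 7c ⇒ word 0x7c18 (little)
  op=0x7c18>>10=0x1f ⇒ jz (J)
  imm@[9:0]=0x18 ⇒ #24
  target = base 0x51fc + off 0x04 + 2 + imm 24 = 0x521a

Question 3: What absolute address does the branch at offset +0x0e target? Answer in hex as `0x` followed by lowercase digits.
off 0x0e: read 0e 34 as little → 0x340e
  top 6b → 0xd → b [J]
  [9:0] imm=14 = #14
  target = base 0x51fc + off 0x0e + 2 + imm 14 = 0x521a

0x521a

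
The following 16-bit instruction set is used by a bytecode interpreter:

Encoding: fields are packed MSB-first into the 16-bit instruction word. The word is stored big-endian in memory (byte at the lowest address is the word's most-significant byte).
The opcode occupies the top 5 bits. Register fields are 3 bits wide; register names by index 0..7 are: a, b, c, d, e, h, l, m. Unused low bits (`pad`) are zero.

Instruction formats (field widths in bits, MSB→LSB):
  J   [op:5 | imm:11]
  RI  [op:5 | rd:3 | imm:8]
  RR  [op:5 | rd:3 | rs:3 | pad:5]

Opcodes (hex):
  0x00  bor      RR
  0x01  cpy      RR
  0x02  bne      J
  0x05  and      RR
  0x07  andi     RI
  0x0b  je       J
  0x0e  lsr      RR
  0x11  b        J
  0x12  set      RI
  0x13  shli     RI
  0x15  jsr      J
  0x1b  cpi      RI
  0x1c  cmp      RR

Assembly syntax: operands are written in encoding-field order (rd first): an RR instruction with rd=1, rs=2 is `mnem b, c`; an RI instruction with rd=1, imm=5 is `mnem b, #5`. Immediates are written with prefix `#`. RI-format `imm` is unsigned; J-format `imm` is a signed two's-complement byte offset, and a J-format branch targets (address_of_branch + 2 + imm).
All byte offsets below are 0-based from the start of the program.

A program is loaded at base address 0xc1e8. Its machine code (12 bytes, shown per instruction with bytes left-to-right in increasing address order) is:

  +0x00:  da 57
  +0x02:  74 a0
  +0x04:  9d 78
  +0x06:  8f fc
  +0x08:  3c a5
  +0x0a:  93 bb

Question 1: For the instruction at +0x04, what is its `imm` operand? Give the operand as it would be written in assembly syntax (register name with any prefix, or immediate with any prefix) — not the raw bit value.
[04] 9d 78 → 0x9d78
  op=0x9d78>>11=0x13 ⇒ shli (RI)
  rd@[10:8]=0x5 ⇒ h
  imm@[7:0]=0x78 ⇒ #120

#120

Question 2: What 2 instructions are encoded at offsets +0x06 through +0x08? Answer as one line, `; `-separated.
b #-4; andi e, #165

@+06  big-endian(8f fc) = 0x8ffc
  opcode bits[15:11]=0x11: b/J
  [10:0] imm=2044 (s11→-4) = #-4
@+08  big-endian(3c a5) = 0x3ca5
  opcode bits[15:11]=0x7: andi/RI
  [10:8] rd=4 = e
  [7:0] imm=165 = #165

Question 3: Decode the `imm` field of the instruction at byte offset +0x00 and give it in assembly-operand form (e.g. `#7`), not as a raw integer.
#87

+0x00: da 57 ⇒ word 0xda57 (big)
  opcode bits[15:11]=0x1b: cpi/RI
  rd@[10:8]=0x2 ⇒ c
  imm@[7:0]=0x57 ⇒ #87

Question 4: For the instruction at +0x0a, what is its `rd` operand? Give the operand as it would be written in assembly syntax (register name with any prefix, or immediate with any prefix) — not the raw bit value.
off 0x0a: read 93 bb as big → 0x93bb
  opcode bits[15:11]=0x12: set/RI
  rd@[10:8]=0x3 ⇒ d
  imm@[7:0]=0xbb ⇒ #187

d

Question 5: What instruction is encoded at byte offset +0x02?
off 0x02: read 74 a0 as big → 0x74a0
  top 5b → 0xe → lsr [RR]
  [10:8] rd=4 = e
  [7:5] rs=5 = h

lsr e, h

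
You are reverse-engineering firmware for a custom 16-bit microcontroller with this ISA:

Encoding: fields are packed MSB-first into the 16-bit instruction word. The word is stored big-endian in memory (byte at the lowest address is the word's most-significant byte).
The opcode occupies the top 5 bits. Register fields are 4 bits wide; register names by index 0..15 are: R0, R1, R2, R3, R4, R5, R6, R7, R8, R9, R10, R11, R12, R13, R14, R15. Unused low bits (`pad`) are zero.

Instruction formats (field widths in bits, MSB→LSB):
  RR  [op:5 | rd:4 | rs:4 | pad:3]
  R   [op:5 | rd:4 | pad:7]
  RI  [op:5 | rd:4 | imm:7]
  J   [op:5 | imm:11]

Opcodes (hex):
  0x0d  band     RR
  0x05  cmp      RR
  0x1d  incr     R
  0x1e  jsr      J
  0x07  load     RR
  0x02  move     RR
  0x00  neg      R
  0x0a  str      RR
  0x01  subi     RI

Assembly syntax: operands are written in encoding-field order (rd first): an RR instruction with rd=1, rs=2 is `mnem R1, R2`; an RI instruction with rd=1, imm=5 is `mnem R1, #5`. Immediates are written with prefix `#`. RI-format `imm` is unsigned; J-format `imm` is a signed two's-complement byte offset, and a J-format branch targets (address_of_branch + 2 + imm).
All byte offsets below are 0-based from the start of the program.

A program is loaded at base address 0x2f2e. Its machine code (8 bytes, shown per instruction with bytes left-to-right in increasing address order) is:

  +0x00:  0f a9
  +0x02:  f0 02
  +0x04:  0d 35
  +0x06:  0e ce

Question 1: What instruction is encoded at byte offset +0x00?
subi R15, #41

[00] 0f a9 → 0x0fa9
  opcode bits[15:11]=0x1: subi/RI
  rd@[10:7]=0xf ⇒ R15
  imm@[6:0]=0x29 ⇒ #41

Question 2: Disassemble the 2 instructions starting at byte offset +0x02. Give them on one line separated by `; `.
off 0x02: read f0 02 as big → 0xf002
  op=0xf002>>11=0x1e ⇒ jsr (J)
  imm: (w>>0)&0x7ff=0x2 → #2
off 0x04: read 0d 35 as big → 0x0d35
  op=0x0d35>>11=0x1 ⇒ subi (RI)
  rd: (w>>7)&0xf=0xa → R10
  imm: (w>>0)&0x7f=0x35 → #53

jsr #2; subi R10, #53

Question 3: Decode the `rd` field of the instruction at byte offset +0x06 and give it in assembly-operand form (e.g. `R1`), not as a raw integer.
R13

off 0x06: read 0e ce as big → 0x0ece
  top 5b → 0x1 → subi [RI]
  rd: (w>>7)&0xf=0xd → R13
  imm: (w>>0)&0x7f=0x4e → #78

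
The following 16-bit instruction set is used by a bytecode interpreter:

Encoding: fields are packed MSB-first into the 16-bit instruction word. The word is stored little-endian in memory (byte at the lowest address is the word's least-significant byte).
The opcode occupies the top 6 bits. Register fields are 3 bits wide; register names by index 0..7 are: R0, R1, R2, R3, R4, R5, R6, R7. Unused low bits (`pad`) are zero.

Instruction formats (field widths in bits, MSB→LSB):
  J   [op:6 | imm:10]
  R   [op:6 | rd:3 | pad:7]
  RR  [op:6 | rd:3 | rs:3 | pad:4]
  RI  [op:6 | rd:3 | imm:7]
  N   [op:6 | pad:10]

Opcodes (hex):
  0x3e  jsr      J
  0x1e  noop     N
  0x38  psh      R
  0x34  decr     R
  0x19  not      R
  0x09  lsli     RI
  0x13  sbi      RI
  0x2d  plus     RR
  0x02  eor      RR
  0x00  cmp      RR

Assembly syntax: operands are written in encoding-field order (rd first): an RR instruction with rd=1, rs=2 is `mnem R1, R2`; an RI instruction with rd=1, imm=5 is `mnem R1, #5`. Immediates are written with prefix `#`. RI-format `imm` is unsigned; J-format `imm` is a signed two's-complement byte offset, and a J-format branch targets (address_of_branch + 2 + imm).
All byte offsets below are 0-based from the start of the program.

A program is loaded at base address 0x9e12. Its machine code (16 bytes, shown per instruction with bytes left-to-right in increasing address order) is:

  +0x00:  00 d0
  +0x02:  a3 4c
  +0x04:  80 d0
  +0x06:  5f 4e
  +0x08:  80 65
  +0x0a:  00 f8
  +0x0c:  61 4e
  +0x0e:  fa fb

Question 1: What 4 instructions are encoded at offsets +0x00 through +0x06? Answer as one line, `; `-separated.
decr R0; sbi R1, #35; decr R1; sbi R4, #95

@+00  little-endian(00 d0) = 0xd000
  top 6b → 0x34 → decr [R]
  rd@[9:7]=0x0 ⇒ R0
@+02  little-endian(a3 4c) = 0x4ca3
  top 6b → 0x13 → sbi [RI]
  rd@[9:7]=0x1 ⇒ R1
  imm@[6:0]=0x23 ⇒ #35
@+04  little-endian(80 d0) = 0xd080
  top 6b → 0x34 → decr [R]
  rd@[9:7]=0x1 ⇒ R1
@+06  little-endian(5f 4e) = 0x4e5f
  top 6b → 0x13 → sbi [RI]
  rd@[9:7]=0x4 ⇒ R4
  imm@[6:0]=0x5f ⇒ #95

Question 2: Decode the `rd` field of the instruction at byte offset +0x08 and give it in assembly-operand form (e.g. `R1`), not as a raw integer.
@+08  little-endian(80 65) = 0x6580
  opcode bits[15:10]=0x19: not/R
  [9:7] rd=3 = R3

R3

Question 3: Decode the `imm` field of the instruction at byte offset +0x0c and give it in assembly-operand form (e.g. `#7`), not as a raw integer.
#97

[0c] 61 4e → 0x4e61
  top 6b → 0x13 → sbi [RI]
  rd@[9:7]=0x4 ⇒ R4
  imm@[6:0]=0x61 ⇒ #97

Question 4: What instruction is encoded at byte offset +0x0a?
[0a] 00 f8 → 0xf800
  top 6b → 0x3e → jsr [J]
  imm@[9:0]=0x0 ⇒ #0

jsr #0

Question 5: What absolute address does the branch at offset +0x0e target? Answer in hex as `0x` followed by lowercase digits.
@+0e  little-endian(fa fb) = 0xfbfa
  top 6b → 0x3e → jsr [J]
  [9:0] imm=1018 (s10→-6) = #-6
  target = base 0x9e12 + off 0x0e + 2 + imm -6 = 0x9e1c

0x9e1c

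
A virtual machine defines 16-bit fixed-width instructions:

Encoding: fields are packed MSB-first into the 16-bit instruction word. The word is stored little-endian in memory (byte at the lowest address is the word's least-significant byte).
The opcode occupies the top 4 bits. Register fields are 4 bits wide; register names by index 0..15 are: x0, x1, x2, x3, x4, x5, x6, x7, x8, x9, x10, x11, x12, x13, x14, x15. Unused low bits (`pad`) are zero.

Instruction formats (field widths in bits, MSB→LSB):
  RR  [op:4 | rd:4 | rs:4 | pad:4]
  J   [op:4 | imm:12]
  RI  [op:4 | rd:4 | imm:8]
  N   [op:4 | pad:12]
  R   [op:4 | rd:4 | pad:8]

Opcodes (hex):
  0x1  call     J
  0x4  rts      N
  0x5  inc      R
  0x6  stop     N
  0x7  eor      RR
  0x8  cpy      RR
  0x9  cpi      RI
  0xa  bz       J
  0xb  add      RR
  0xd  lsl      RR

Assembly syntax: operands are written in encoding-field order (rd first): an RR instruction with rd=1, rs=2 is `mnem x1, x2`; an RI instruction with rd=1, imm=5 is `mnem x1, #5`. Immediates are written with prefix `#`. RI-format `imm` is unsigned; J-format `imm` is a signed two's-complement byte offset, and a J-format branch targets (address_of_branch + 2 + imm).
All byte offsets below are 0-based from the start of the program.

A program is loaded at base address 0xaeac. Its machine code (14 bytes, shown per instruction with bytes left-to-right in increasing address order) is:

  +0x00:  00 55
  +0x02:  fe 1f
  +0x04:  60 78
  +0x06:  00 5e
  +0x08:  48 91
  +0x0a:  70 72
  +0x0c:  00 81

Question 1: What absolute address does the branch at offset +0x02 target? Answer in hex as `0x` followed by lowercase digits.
0xaeae

[02] fe 1f → 0x1ffe
  opcode bits[15:12]=0x1: call/J
  imm@[11:0]=0xffe (s12→-2) ⇒ #-2
  target = base 0xaeac + off 0x02 + 2 + imm -2 = 0xaeae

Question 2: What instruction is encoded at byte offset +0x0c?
cpy x1, x0

off 0x0c: read 00 81 as little → 0x8100
  top 4b → 0x8 → cpy [RR]
  [11:8] rd=1 = x1
  [7:4] rs=0 = x0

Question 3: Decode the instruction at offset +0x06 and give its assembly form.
inc x14

+0x06: 00 5e ⇒ word 0x5e00 (little)
  top 4b → 0x5 → inc [R]
  rd@[11:8]=0xe ⇒ x14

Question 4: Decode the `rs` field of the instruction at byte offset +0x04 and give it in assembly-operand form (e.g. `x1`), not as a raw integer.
x6

off 0x04: read 60 78 as little → 0x7860
  opcode bits[15:12]=0x7: eor/RR
  rd: (w>>8)&0xf=0x8 → x8
  rs: (w>>4)&0xf=0x6 → x6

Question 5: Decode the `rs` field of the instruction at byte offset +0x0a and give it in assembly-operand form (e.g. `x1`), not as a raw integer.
x7

@+0a  little-endian(70 72) = 0x7270
  top 4b → 0x7 → eor [RR]
  rd@[11:8]=0x2 ⇒ x2
  rs@[7:4]=0x7 ⇒ x7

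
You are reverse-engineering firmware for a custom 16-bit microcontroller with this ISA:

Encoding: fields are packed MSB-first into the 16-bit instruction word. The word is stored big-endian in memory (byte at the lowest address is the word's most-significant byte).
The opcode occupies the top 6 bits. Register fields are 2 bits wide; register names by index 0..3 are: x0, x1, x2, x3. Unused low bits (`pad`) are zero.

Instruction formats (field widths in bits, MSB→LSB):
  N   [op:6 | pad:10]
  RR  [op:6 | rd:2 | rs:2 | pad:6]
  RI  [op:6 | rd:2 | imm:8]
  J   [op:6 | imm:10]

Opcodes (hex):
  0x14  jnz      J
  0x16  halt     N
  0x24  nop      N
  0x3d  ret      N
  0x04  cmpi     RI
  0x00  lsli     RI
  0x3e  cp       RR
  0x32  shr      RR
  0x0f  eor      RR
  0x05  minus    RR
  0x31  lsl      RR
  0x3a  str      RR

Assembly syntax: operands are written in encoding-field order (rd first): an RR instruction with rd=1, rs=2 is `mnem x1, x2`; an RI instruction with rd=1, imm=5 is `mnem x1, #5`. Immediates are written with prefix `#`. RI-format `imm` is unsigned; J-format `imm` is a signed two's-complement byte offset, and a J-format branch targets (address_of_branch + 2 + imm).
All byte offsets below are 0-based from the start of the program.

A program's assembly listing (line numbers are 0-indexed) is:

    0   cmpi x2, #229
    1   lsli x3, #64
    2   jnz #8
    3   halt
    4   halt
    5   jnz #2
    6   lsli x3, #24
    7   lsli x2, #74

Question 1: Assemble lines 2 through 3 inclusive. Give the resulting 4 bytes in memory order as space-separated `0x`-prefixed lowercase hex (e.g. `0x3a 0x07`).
0x50 0x08 0x58 0x00

line 2 (jnz): pack op=0x14:6|imm=8:10 = 0x5008; big→ 50 08
line 3 (halt): pack op=0x16:6|pad=0:10 = 0x5800; big→ 58 00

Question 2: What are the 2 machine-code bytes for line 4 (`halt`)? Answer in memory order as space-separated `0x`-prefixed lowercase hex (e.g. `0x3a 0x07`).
L4: halt op=0x16:6|pad=0:10 ⇒ 0x5800 ⇒ big 58 00

0x58 0x00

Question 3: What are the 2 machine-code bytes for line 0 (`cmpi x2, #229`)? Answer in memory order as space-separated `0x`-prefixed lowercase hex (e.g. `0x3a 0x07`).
0x12 0xe5

L0: cmpi op=0x4:6|rd=2:2|imm=229:8 ⇒ 0x12e5 ⇒ big 12 e5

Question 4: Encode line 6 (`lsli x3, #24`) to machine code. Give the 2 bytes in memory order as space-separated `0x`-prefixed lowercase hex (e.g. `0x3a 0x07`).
0x03 0x18

6. lsli fields op=0x0:6|rd=3:2|imm=24:8 → word 0318h → 03 18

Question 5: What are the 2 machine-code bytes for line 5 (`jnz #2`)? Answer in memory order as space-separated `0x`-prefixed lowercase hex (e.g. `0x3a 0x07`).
0x50 0x02

5. jnz fields op=0x14:6|imm=2:10 → word 5002h → 50 02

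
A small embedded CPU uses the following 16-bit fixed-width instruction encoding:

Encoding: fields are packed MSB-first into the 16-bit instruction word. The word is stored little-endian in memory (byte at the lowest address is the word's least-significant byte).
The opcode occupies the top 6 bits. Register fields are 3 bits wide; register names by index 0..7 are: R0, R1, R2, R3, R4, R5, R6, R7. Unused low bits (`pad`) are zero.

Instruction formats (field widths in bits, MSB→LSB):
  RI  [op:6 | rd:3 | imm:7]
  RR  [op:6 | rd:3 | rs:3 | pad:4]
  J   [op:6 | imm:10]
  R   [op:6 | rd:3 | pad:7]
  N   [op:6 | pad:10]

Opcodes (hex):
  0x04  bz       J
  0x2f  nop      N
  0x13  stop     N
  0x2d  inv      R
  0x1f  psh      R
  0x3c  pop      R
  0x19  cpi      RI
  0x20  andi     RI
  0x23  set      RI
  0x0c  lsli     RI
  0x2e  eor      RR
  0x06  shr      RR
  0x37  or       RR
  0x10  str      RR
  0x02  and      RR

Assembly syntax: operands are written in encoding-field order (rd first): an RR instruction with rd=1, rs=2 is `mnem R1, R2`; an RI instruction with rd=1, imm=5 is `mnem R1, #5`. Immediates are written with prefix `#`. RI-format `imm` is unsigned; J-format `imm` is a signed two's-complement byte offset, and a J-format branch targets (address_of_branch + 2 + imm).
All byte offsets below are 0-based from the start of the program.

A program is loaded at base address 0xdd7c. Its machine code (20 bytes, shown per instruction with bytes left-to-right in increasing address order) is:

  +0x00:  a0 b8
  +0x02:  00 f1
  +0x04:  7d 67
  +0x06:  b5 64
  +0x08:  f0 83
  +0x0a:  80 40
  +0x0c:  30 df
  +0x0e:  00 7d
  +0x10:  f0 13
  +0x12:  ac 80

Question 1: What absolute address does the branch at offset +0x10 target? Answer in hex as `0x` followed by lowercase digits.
0xdd7e

@+10  little-endian(f0 13) = 0x13f0
  opcode bits[15:10]=0x4: bz/J
  [9:0] imm=1008 (s10→-16) = #-16
  target = base 0xdd7c + off 0x10 + 2 + imm -16 = 0xdd7e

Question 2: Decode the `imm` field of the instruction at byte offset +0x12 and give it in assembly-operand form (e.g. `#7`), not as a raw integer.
#44

[12] ac 80 → 0x80ac
  op=0x80ac>>10=0x20 ⇒ andi (RI)
  rd@[9:7]=0x1 ⇒ R1
  imm@[6:0]=0x2c ⇒ #44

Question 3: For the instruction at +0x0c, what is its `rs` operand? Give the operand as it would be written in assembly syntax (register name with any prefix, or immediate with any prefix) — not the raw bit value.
off 0x0c: read 30 df as little → 0xdf30
  top 6b → 0x37 → or [RR]
  rd@[9:7]=0x6 ⇒ R6
  rs@[6:4]=0x3 ⇒ R3

R3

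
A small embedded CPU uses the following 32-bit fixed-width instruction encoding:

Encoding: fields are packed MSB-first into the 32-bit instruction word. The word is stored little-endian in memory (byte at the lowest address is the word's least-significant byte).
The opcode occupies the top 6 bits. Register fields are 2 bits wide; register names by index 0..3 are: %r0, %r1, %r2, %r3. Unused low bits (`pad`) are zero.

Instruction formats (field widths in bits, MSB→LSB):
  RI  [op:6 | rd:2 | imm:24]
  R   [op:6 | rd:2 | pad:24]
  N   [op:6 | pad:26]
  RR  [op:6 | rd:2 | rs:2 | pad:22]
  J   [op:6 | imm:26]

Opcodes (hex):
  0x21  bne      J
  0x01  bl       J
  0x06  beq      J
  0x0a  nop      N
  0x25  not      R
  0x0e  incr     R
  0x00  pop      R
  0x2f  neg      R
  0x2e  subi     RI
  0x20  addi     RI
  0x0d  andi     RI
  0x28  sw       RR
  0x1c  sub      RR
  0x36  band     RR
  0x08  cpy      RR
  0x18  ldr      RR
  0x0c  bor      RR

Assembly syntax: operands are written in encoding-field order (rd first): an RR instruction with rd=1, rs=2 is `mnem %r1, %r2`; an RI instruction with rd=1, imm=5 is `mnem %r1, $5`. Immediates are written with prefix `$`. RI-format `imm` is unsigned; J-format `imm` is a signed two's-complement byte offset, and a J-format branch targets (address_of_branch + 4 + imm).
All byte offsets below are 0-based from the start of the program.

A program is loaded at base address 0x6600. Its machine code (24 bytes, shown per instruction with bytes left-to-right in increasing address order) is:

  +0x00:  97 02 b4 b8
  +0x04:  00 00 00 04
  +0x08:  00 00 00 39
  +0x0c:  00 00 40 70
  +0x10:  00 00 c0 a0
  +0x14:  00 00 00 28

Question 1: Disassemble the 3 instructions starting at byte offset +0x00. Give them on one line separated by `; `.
subi %r0, $11797143; bl $0; incr %r1

off 0x00: read 97 02 b4 b8 as little → 0xb8b40297
  op=0xb8b40297>>26=0x2e ⇒ subi (RI)
  [25:24] rd=0 = %r0
  [23:0] imm=11797143 = $11797143
off 0x04: read 00 00 00 04 as little → 0x04000000
  op=0x04000000>>26=0x1 ⇒ bl (J)
  [25:0] imm=0 = $0
off 0x08: read 00 00 00 39 as little → 0x39000000
  op=0x39000000>>26=0xe ⇒ incr (R)
  [25:24] rd=1 = %r1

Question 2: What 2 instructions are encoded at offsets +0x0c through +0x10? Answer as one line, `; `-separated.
sub %r0, %r1; sw %r0, %r3

[0c] 00 00 40 70 → 0x70400000
  op=0x70400000>>26=0x1c ⇒ sub (RR)
  rd@[25:24]=0x0 ⇒ %r0
  rs@[23:22]=0x1 ⇒ %r1
[10] 00 00 c0 a0 → 0xa0c00000
  op=0xa0c00000>>26=0x28 ⇒ sw (RR)
  rd@[25:24]=0x0 ⇒ %r0
  rs@[23:22]=0x3 ⇒ %r3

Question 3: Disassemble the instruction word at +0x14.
nop

off 0x14: read 00 00 00 28 as little → 0x28000000
  top 6b → 0xa → nop [N]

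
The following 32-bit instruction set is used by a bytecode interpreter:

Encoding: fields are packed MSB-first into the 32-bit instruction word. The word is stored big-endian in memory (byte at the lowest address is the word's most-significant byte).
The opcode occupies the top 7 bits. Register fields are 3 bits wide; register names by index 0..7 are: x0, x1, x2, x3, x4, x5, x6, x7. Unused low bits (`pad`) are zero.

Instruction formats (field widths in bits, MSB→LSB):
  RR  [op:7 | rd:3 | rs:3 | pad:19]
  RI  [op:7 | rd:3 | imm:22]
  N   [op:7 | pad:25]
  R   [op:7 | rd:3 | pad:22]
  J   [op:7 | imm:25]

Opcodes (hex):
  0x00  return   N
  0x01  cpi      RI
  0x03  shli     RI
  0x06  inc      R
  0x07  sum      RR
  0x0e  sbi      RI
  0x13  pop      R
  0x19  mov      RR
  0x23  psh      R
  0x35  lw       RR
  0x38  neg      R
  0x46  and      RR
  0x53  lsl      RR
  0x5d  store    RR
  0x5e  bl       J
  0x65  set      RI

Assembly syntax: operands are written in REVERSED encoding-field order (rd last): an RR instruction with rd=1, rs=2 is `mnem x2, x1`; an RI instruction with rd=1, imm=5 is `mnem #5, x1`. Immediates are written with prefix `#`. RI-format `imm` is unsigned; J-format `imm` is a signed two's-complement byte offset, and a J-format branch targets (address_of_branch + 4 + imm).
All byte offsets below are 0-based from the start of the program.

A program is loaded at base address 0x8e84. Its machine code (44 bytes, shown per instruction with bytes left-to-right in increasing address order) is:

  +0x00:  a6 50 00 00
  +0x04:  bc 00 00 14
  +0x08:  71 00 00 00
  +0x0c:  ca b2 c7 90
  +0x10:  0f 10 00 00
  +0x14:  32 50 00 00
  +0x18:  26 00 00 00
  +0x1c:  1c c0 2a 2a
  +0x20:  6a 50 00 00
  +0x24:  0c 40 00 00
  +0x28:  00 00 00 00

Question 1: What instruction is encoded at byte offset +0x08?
neg x4

@+08  big-endian(71 00 00 00) = 0x71000000
  top 7b → 0x38 → neg [R]
  rd: (w>>22)&0x7=0x4 → x4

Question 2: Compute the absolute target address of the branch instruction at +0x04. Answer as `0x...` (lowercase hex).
0x8ea0

+0x04: bc 00 00 14 ⇒ word 0xbc000014 (big)
  top 7b → 0x5e → bl [J]
  imm@[24:0]=0x14 ⇒ #20
  target = base 0x8e84 + off 0x04 + 4 + imm 20 = 0x8ea0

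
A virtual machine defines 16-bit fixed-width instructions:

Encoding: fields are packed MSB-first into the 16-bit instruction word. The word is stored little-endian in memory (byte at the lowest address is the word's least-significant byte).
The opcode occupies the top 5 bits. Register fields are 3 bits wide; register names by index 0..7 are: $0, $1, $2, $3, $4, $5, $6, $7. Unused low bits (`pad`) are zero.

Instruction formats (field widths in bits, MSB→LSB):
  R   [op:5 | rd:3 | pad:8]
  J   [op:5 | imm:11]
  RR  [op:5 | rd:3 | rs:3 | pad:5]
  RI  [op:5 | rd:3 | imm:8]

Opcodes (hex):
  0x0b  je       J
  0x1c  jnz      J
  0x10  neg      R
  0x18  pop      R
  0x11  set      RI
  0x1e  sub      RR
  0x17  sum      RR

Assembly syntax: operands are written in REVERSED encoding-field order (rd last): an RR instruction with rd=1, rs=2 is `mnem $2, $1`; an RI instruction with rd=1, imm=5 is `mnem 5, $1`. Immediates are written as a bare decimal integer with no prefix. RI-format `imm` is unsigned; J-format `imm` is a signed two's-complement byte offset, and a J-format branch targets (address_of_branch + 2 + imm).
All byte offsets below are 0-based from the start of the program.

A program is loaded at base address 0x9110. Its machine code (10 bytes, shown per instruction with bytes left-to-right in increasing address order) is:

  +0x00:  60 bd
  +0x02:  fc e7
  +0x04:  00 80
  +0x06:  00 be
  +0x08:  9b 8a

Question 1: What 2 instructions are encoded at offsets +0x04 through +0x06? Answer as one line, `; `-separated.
neg $0; sum $0, $6

[04] 00 80 → 0x8000
  op=0x8000>>11=0x10 ⇒ neg (R)
  rd@[10:8]=0x0 ⇒ $0
[06] 00 be → 0xbe00
  op=0xbe00>>11=0x17 ⇒ sum (RR)
  rd@[10:8]=0x6 ⇒ $6
  rs@[7:5]=0x0 ⇒ $0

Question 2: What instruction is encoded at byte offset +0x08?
@+08  little-endian(9b 8a) = 0x8a9b
  op=0x8a9b>>11=0x11 ⇒ set (RI)
  rd: (w>>8)&0x7=0x2 → $2
  imm: (w>>0)&0xff=0x9b → 155

set 155, $2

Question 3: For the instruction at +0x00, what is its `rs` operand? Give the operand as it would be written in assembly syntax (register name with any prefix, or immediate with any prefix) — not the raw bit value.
$3

[00] 60 bd → 0xbd60
  opcode bits[15:11]=0x17: sum/RR
  rd: (w>>8)&0x7=0x5 → $5
  rs: (w>>5)&0x7=0x3 → $3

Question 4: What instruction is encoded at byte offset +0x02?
+0x02: fc e7 ⇒ word 0xe7fc (little)
  op=0xe7fc>>11=0x1c ⇒ jnz (J)
  imm: (w>>0)&0x7ff=0x7fc (s11→-4) → -4

jnz -4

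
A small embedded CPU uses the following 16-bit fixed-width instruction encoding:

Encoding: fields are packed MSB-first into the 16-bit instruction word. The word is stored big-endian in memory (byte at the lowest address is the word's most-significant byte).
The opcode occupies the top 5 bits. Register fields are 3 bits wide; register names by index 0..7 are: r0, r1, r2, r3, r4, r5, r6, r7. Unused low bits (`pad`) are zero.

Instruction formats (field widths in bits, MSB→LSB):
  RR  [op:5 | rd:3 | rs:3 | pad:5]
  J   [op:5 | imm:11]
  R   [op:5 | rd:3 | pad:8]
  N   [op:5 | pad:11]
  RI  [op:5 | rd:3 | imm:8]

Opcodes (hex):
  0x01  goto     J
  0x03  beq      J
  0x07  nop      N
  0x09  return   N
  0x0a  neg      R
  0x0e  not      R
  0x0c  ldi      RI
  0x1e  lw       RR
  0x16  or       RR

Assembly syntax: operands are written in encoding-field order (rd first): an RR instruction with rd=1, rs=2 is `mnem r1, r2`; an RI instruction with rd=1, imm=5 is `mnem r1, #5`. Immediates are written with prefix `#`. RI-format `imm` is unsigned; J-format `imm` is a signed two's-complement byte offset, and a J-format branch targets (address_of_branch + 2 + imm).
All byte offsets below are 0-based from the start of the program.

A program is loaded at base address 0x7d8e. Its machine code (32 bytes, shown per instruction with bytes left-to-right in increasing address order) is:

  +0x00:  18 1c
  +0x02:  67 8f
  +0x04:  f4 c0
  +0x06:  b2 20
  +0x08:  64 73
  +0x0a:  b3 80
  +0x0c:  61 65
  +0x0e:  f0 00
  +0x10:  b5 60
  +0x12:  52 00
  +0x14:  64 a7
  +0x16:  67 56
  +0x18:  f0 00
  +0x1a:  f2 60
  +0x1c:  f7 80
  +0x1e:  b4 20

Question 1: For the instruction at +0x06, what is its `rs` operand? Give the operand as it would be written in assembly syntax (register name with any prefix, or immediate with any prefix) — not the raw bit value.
r1

off 0x06: read b2 20 as big → 0xb220
  op=0xb220>>11=0x16 ⇒ or (RR)
  rd@[10:8]=0x2 ⇒ r2
  rs@[7:5]=0x1 ⇒ r1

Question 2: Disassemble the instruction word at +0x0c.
+0x0c: 61 65 ⇒ word 0x6165 (big)
  opcode bits[15:11]=0xc: ldi/RI
  rd: (w>>8)&0x7=0x1 → r1
  imm: (w>>0)&0xff=0x65 → #101

ldi r1, #101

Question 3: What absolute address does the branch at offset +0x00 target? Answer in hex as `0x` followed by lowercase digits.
0x7dac

@+00  big-endian(18 1c) = 0x181c
  top 5b → 0x3 → beq [J]
  imm@[10:0]=0x1c ⇒ #28
  target = base 0x7d8e + off 0x00 + 2 + imm 28 = 0x7dac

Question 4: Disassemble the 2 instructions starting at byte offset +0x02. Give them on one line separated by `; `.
ldi r7, #143; lw r4, r6

[02] 67 8f → 0x678f
  opcode bits[15:11]=0xc: ldi/RI
  rd@[10:8]=0x7 ⇒ r7
  imm@[7:0]=0x8f ⇒ #143
[04] f4 c0 → 0xf4c0
  opcode bits[15:11]=0x1e: lw/RR
  rd@[10:8]=0x4 ⇒ r4
  rs@[7:5]=0x6 ⇒ r6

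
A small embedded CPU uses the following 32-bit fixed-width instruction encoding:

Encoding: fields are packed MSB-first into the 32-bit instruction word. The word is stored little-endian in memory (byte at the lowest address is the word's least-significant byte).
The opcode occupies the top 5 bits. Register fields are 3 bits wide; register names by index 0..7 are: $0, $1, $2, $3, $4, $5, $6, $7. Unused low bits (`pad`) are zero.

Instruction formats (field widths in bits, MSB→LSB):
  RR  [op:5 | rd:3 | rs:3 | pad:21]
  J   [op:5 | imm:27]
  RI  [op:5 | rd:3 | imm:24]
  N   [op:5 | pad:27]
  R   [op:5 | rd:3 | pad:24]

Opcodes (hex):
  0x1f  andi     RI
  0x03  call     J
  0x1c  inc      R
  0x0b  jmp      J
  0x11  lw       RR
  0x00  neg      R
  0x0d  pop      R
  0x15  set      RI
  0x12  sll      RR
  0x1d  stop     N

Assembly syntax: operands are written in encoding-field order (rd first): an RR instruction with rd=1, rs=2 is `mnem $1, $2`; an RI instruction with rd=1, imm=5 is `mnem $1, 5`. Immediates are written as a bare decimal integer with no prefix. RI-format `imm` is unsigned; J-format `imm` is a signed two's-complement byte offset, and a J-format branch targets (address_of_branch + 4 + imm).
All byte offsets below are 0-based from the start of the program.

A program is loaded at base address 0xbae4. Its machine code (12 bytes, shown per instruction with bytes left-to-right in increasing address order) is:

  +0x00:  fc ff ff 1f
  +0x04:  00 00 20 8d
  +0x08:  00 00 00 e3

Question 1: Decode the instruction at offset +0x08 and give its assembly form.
inc $3

[08] 00 00 00 e3 → 0xe3000000
  op=0xe3000000>>27=0x1c ⇒ inc (R)
  [26:24] rd=3 = $3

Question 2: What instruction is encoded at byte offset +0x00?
call -4

[00] fc ff ff 1f → 0x1ffffffc
  top 5b → 0x3 → call [J]
  [26:0] imm=134217724 (s27→-4) = -4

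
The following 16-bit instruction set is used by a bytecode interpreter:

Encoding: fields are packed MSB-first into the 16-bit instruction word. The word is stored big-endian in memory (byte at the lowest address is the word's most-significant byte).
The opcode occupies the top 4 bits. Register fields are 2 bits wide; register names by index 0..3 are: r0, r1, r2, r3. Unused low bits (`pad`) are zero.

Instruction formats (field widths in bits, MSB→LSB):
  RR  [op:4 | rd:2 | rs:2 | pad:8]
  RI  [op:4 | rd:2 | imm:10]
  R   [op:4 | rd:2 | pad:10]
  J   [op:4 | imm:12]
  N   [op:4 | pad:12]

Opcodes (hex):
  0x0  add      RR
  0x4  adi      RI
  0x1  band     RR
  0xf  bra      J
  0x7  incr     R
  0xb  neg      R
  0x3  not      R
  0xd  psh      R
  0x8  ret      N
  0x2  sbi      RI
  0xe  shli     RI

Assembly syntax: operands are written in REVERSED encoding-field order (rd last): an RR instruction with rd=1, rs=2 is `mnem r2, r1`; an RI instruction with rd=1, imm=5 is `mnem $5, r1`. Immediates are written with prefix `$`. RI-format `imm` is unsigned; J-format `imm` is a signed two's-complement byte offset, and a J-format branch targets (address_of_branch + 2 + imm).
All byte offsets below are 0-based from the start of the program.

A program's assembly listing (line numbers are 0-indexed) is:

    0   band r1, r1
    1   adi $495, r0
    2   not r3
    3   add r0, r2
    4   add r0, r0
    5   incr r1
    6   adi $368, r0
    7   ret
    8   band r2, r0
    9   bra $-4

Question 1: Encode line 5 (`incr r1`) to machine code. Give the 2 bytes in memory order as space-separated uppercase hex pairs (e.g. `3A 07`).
74 00

L5: incr op=0x7:4|rd=1:2|pad=0:10 ⇒ 0x7400 ⇒ big 74 00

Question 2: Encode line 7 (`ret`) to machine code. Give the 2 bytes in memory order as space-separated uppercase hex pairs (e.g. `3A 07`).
80 00

L7: ret op=0x8:4|pad=0:12 ⇒ 0x8000 ⇒ big 80 00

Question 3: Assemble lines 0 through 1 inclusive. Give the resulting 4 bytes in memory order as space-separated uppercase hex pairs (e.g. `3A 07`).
0. band fields op=0x1:4|rd=1:2|rs=1:2|pad=0:8 → word 1500h → 15 00
1. adi fields op=0x4:4|rd=0:2|imm=495:10 → word 41efh → 41 ef

15 00 41 EF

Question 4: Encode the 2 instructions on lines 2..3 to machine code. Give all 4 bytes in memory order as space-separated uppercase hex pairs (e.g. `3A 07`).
L2: not op=0x3:4|rd=3:2|pad=0:10 ⇒ 0x3c00 ⇒ big 3c 00
L3: add op=0x0:4|rd=2:2|rs=0:2|pad=0:8 ⇒ 0x0800 ⇒ big 08 00

3C 00 08 00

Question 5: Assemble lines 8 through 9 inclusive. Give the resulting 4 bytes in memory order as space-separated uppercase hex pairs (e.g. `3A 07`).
12 00 FF FC

8. band fields op=0x1:4|rd=0:2|rs=2:2|pad=0:8 → word 1200h → 12 00
9. bra fields op=0xf:4|imm=-4:12 → word fffch → ff fc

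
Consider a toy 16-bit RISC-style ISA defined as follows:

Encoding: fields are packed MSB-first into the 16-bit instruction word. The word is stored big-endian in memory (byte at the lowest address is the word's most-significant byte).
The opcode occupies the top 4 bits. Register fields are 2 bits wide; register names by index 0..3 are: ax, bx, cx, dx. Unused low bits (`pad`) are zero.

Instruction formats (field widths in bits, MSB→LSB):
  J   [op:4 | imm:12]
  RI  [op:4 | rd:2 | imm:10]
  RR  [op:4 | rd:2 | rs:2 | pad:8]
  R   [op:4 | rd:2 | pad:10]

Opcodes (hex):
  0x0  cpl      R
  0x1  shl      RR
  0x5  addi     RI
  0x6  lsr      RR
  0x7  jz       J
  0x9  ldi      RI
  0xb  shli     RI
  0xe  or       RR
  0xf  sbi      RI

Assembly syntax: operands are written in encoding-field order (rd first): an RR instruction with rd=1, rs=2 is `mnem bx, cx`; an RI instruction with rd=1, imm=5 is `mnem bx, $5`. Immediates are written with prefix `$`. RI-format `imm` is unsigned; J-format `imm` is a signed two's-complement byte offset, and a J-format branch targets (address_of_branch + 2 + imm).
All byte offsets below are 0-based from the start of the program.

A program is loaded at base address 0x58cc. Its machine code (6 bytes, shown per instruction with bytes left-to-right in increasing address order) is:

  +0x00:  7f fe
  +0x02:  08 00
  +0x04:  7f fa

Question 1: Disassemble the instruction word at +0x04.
@+04  big-endian(7f fa) = 0x7ffa
  top 4b → 0x7 → jz [J]
  imm@[11:0]=0xffa (s12→-6) ⇒ $-6

jz $-6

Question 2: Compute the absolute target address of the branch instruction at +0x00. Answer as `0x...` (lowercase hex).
+0x00: 7f fe ⇒ word 0x7ffe (big)
  op=0x7ffe>>12=0x7 ⇒ jz (J)
  [11:0] imm=4094 (s12→-2) = $-2
  target = base 0x58cc + off 0x00 + 2 + imm -2 = 0x58cc

0x58cc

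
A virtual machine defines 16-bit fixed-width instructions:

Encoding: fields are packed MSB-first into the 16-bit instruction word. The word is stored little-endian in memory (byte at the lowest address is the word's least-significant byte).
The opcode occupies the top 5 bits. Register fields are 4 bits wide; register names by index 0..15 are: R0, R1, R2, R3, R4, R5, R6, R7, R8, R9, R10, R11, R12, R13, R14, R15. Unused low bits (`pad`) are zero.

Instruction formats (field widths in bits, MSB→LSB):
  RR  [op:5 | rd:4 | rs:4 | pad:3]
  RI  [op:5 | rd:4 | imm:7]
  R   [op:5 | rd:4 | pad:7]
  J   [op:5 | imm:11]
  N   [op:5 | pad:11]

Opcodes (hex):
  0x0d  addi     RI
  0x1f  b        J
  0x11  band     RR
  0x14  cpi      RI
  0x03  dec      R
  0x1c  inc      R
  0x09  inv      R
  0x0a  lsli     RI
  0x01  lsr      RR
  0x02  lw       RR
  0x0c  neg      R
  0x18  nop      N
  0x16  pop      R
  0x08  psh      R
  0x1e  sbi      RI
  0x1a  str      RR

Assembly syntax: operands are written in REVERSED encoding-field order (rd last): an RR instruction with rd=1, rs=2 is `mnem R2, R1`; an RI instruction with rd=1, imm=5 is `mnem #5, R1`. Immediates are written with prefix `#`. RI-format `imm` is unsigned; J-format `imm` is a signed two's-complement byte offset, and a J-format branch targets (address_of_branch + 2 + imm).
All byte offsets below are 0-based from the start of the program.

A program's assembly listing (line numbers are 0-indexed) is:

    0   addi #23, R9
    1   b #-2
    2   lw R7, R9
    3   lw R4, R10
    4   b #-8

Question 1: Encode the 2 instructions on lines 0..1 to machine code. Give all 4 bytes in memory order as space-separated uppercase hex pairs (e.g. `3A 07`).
97 6C FE FF

L0: addi op=0xd:5|rd=9:4|imm=23:7 ⇒ 0x6c97 ⇒ little 97 6c
L1: b op=0x1f:5|imm=-2:11 ⇒ 0xfffe ⇒ little fe ff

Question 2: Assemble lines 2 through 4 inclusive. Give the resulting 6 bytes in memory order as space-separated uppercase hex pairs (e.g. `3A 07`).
2. lw fields op=0x2:5|rd=9:4|rs=7:4|pad=0:3 → word 14b8h → b8 14
3. lw fields op=0x2:5|rd=10:4|rs=4:4|pad=0:3 → word 1520h → 20 15
4. b fields op=0x1f:5|imm=-8:11 → word fff8h → f8 ff

B8 14 20 15 F8 FF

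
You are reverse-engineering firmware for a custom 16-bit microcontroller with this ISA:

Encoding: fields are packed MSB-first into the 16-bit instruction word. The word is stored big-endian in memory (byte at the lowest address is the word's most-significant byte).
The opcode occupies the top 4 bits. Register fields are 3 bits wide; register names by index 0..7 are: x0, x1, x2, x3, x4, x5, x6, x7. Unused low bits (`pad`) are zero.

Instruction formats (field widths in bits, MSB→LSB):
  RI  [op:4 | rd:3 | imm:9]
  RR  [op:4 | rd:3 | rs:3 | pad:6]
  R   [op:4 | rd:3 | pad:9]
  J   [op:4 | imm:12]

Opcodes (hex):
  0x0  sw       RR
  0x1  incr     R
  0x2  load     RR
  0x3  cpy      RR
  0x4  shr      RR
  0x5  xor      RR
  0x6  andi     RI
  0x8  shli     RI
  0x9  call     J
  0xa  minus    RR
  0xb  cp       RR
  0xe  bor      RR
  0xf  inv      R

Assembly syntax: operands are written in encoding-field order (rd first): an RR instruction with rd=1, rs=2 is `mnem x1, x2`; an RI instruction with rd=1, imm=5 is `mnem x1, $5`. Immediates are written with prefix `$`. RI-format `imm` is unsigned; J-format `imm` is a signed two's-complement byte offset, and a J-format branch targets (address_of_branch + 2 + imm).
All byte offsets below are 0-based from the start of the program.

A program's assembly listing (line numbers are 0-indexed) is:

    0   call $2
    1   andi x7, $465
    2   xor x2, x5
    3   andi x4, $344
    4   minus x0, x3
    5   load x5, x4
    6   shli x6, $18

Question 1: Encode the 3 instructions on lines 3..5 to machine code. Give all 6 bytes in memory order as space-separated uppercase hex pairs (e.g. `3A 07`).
69 58 A0 C0 2B 00

line 3 (andi): pack op=0x6:4|rd=4:3|imm=344:9 = 0x6958; big→ 69 58
line 4 (minus): pack op=0xa:4|rd=0:3|rs=3:3|pad=0:6 = 0xa0c0; big→ a0 c0
line 5 (load): pack op=0x2:4|rd=5:3|rs=4:3|pad=0:6 = 0x2b00; big→ 2b 00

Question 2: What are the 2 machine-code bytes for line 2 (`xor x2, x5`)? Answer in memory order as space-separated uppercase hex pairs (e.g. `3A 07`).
55 40

line 2 (xor): pack op=0x5:4|rd=2:3|rs=5:3|pad=0:6 = 0x5540; big→ 55 40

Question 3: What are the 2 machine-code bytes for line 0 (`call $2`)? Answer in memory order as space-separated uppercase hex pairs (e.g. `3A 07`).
90 02

0. call fields op=0x9:4|imm=2:12 → word 9002h → 90 02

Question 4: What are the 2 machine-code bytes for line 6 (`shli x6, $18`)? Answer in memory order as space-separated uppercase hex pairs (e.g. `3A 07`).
6. shli fields op=0x8:4|rd=6:3|imm=18:9 → word 8c12h → 8c 12

8C 12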